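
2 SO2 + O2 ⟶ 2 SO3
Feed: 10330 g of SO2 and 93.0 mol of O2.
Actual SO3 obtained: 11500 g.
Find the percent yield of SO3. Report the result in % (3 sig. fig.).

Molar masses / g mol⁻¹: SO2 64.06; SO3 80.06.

n(SO2) = 10330 / 64.06 = 161.3 mol
n(O2) = 93.00 mol
n/ν for SO2 = 161.3/2 = 80.65
n/ν for O2 = 93.00/1 = 93.00
Smallest n/ν is SO2 → limiting reagent.
theoretical n(SO3) = (2/2) × 161.3 = 161.3 mol → 12910 g
% yield = 11500 / 12910 × 100 = 89.08 %

89.1 %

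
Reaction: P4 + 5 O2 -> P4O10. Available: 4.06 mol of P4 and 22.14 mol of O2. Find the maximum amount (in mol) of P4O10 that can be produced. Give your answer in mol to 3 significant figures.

n(P4) = 4.060 mol
n(O2) = 22.14 mol
n/ν for P4 = 4.060/1 = 4.060
n/ν for O2 = 22.14/5 = 4.428
Smallest n/ν is P4 → limiting reagent.
n(P4O10) = (1/1) × 4.060 = 4.060 mol

4.06 mol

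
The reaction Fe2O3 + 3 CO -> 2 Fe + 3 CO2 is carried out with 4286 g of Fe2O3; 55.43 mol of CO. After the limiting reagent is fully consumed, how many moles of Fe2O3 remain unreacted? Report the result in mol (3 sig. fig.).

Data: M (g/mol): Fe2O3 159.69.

n(Fe2O3) = 4286 / 159.69 = 26.84 mol
n(CO) = 55.43 mol
n/ν for Fe2O3 = 26.84/1 = 26.84
n/ν for CO = 55.43/3 = 18.48
Smallest n/ν is CO → limiting reagent.
Fe2O3 consumed = (1/3) × 55.43 = 18.48 mol
Fe2O3 remaining = 26.84 − 18.48 = 8.360 mol

8.36 mol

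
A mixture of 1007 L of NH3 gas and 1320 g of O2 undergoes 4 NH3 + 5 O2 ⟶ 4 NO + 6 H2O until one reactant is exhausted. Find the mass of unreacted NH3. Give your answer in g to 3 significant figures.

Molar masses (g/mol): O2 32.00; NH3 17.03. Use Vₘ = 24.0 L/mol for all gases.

n(NH3) = 1007 / 24.0 = 41.96 mol
n(O2) = 1320 / 32.00 = 41.25 mol
n/ν → NH3: 10.49, O2: 8.250; O2 is limiting.
NH3 consumed = (4/5) × 41.25 = 33.00 mol
NH3 remaining = 41.96 − 33.00 = 8.960 mol
mass = 8.960 × 17.03 = 152.6 g

153 g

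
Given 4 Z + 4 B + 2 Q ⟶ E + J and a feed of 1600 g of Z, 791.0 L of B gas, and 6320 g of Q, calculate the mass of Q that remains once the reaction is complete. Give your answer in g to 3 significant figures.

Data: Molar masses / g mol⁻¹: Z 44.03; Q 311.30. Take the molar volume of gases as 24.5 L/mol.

n(Z) = 1600 / 44.03 = 36.34 mol
n(B) = 791.0 / 24.5 = 32.29 mol
n(Q) = 6320 / 311.30 = 20.30 mol
n/ν → Z: 9.085, B: 8.073, Q: 10.15; B is limiting.
Q consumed = (2/4) × 32.29 = 16.15 mol
Q remaining = 20.30 − 16.15 = 4.150 mol
mass = 4.150 × 311.30 = 1292 g

1290 g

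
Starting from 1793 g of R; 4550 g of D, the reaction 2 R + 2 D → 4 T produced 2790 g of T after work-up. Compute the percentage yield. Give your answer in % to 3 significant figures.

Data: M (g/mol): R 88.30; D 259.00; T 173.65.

n(R) = 1793 / 88.30 = 20.31 mol
n(D) = 4550 / 259.00 = 17.57 mol
n/ν → R: 10.16, D: 8.785; D is limiting.
theoretical n(T) = (4/2) × 17.57 = 35.14 mol → 6102 g
% yield = 2790 / 6102 × 100 = 45.72 %

45.7 %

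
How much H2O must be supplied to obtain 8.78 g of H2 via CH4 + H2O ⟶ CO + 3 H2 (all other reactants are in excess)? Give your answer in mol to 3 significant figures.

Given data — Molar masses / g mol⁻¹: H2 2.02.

1.45 mol

n(H2) = 8.78 / 2.02 = 4.347 mol
n(H2O) = (1/3) × 4.347 = 1.449 mol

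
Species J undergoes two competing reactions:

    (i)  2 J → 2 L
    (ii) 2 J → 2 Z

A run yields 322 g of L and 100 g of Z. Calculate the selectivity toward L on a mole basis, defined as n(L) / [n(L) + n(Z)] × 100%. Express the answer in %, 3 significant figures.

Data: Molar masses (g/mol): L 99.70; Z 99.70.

76.3 %

n(L) = 322 / 99.70 = 3.230 mol
n(Z) = 100 / 99.70 = 1.003 mol
selectivity = 3.230/(3.230+1.003) × 100 = 76.31 %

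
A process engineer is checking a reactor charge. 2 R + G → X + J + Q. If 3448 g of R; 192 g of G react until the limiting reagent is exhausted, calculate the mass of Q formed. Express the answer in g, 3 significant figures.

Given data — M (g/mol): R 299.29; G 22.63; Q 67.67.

n(R) = 3448 / 299.29 = 11.52 mol
n(G) = 192.0 / 22.63 = 8.484 mol
n/ν → R: 5.760, G: 8.484; R is limiting.
n(Q) = (1/2) × 11.52 = 5.760 mol
mass = 5.760 × 67.67 = 389.8 g

390 g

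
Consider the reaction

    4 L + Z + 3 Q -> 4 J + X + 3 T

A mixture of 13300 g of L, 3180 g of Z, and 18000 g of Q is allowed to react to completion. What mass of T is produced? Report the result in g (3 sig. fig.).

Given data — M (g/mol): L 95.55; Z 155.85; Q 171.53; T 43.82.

n(L) = 13300 / 95.55 = 139.2 mol
n(Z) = 3180 / 155.85 = 20.40 mol
n(Q) = 18000 / 171.53 = 104.9 mol
n/ν for L = 139.2/4 = 34.80
n/ν for Z = 20.40/1 = 20.40
n/ν for Q = 104.9/3 = 34.97
Smallest n/ν is Z → limiting reagent.
n(T) = (3/1) × 20.40 = 61.20 mol
mass = 61.20 × 43.82 = 2682 g

2680 g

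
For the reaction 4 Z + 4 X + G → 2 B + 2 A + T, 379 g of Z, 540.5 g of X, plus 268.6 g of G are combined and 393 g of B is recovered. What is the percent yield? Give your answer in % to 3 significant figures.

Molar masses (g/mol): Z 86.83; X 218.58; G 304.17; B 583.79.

54.4 %

n(Z) = 379.0 / 86.83 = 4.365 mol
n(X) = 540.5 / 218.58 = 2.473 mol
n(G) = 268.6 / 304.17 = 0.8831 mol
n/ν for Z = 4.365/4 = 1.091
n/ν for X = 2.473/4 = 0.6183
n/ν for G = 0.8831/1 = 0.8831
Smallest n/ν is X → limiting reagent.
theoretical n(B) = (2/4) × 2.473 = 1.237 mol → 722.1 g
% yield = 393 / 722.1 × 100 = 54.42 %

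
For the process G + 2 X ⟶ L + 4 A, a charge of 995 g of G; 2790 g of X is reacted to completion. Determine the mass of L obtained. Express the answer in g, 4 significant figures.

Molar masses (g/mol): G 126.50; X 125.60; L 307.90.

n(G) = 995.0 / 126.50 = 7.866 mol
n(X) = 2790 / 125.60 = 22.21 mol
n/ν for G = 7.866/1 = 7.866
n/ν for X = 22.21/2 = 11.11
Smallest n/ν is G → limiting reagent.
n(L) = (1/1) × 7.866 = 7.866 mol
mass = 7.866 × 307.90 = 2422 g

2422 g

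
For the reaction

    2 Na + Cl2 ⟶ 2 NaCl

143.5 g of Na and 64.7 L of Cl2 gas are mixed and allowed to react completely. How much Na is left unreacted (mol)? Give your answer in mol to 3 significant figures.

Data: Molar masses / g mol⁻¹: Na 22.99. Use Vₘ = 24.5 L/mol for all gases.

0.960 mol

n(Na) = 143.5 / 22.99 = 6.242 mol
n(Cl2) = 64.70 / 24.5 = 2.641 mol
n/ν for Na = 6.242/2 = 3.121
n/ν for Cl2 = 2.641/1 = 2.641
Smallest n/ν is Cl2 → limiting reagent.
Na consumed = (2/1) × 2.641 = 5.282 mol
Na remaining = 6.242 − 5.282 = 0.9600 mol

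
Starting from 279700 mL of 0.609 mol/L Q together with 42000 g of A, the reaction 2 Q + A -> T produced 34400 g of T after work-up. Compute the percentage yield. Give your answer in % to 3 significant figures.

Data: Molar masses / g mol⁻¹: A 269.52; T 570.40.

n(Q) = 0.609 × 279700/1000 = 170.3 mol
n(A) = 42000 / 269.52 = 155.8 mol
n/ν for Q = 170.3/2 = 85.15
n/ν for A = 155.8/1 = 155.8
Smallest n/ν is Q → limiting reagent.
theoretical n(T) = (1/2) × 170.3 = 85.15 mol → 48570 g
% yield = 34400 / 48570 × 100 = 70.83 %

70.8 %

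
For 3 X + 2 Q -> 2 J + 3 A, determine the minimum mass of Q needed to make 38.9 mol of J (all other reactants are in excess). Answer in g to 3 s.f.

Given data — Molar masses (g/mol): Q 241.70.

9400 g

n(J) = 38.90 mol
n(Q) = (2/2) × 38.90 = 38.90 mol
mass = 38.90 × 241.70 = 9402 g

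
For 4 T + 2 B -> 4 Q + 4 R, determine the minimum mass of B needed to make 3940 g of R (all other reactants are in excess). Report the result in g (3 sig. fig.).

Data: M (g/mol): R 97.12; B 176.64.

n(R) = 3940 / 97.12 = 40.57 mol
n(B) = (2/4) × 40.57 = 20.29 mol
mass = 20.29 × 176.64 = 3584 g

3580 g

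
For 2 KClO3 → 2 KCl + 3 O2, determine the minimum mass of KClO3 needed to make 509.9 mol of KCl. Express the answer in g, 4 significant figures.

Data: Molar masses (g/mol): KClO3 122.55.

62490 g

n(KCl) = 509.9 mol
n(KClO3) = (2/2) × 509.9 = 509.9 mol
mass = 509.9 × 122.55 = 62490 g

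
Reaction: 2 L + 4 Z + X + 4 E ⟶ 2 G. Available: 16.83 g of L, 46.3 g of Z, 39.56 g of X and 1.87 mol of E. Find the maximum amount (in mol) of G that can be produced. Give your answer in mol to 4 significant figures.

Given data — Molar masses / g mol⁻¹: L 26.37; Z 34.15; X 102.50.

0.6382 mol

n(L) = 16.83 / 26.37 = 0.6382 mol
n(Z) = 46.30 / 34.15 = 1.356 mol
n(X) = 39.56 / 102.50 = 0.3860 mol
n(E) = 1.870 mol
n/ν → L: 0.3191, Z: 0.3390, X: 0.3860, E: 0.4675; L is limiting.
n(G) = (2/2) × 0.6382 = 0.6382 mol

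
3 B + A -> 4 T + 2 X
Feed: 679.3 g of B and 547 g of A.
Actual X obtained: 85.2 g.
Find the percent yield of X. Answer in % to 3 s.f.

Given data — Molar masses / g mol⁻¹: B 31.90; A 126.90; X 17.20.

n(B) = 679.3 / 31.90 = 21.29 mol
n(A) = 547.0 / 126.90 = 4.310 mol
n/ν → B: 7.097, A: 4.310; A is limiting.
theoretical n(X) = (2/1) × 4.310 = 8.620 mol → 148.3 g
% yield = 85.2 / 148.3 × 100 = 57.45 %

57.5 %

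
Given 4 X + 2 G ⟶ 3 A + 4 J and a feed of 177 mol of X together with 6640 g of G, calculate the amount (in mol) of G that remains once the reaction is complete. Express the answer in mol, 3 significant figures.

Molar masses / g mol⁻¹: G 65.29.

n(X) = 177.0 mol
n(G) = 6640 / 65.29 = 101.7 mol
n/ν → X: 44.25, G: 50.85; X is limiting.
G consumed = (2/4) × 177.0 = 88.50 mol
G remaining = 101.7 − 88.50 = 13.20 mol

13.2 mol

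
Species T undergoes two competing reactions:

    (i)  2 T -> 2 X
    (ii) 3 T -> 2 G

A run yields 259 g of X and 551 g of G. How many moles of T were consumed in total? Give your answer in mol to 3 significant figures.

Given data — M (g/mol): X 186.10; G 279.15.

n(X) = 259 / 186.10 = 1.392 mol
n(G) = 551 / 279.15 = 1.974 mol
n(T) via (i) = (2/2)×1.392 = 1.392 mol
n(T) via (ii) = (3/2)×1.974 = 2.961 mol
total n(T) = 1.392 + 2.961 = 4.353 mol

4.35 mol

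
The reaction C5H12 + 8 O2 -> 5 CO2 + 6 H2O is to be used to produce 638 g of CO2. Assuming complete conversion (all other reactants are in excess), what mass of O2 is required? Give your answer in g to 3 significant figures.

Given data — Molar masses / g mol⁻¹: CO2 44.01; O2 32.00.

742 g

n(CO2) = 638 / 44.01 = 14.50 mol
n(O2) = (8/5) × 14.50 = 23.20 mol
mass = 23.20 × 32.00 = 742.4 g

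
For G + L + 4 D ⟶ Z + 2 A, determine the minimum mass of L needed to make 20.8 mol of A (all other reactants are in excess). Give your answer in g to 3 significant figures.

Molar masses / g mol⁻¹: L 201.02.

n(A) = 20.80 mol
n(L) = (1/2) × 20.80 = 10.40 mol
mass = 10.40 × 201.02 = 2091 g

2090 g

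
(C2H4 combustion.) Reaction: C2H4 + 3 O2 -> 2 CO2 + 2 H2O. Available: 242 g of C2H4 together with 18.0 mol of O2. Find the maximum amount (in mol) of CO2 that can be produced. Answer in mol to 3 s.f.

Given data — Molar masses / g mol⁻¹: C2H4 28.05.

n(C2H4) = 242.0 / 28.05 = 8.627 mol
n(O2) = 18.00 mol
n/ν → C2H4: 8.627, O2: 6.000; O2 is limiting.
n(CO2) = (2/3) × 18.00 = 12.00 mol

12.0 mol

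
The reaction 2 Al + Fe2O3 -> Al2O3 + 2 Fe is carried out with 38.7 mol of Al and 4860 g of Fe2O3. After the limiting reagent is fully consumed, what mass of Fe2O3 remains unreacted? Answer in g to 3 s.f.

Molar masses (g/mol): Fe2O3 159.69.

1770 g

n(Al) = 38.70 mol
n(Fe2O3) = 4860 / 159.69 = 30.43 mol
n/ν for Al = 38.70/2 = 19.35
n/ν for Fe2O3 = 30.43/1 = 30.43
Smallest n/ν is Al → limiting reagent.
Fe2O3 consumed = (1/2) × 38.70 = 19.35 mol
Fe2O3 remaining = 30.43 − 19.35 = 11.08 mol
mass = 11.08 × 159.69 = 1769 g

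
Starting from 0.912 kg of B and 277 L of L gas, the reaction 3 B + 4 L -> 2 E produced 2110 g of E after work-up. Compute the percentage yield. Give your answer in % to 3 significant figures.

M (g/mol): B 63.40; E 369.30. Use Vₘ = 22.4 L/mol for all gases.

n(B) = 0.9120×1000 / 63.40 = 14.38 mol
n(L) = 277.0 / 22.4 = 12.37 mol
n/ν for B = 14.38/3 = 4.793
n/ν for L = 12.37/4 = 3.093
Smallest n/ν is L → limiting reagent.
theoretical n(E) = (2/4) × 12.37 = 6.185 mol → 2284 g
% yield = 2110 / 2284 × 100 = 92.38 %

92.4 %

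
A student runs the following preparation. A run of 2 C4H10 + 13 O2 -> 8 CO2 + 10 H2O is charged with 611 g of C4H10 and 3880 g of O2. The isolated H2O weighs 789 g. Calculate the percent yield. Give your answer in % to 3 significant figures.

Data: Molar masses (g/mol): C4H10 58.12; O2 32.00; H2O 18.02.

83.3 %

n(C4H10) = 611.0 / 58.12 = 10.51 mol
n(O2) = 3880 / 32.00 = 121.3 mol
n/ν → C4H10: 5.255, O2: 9.331; C4H10 is limiting.
theoretical n(H2O) = (10/2) × 10.51 = 52.55 mol → 947.0 g
% yield = 789 / 947.0 × 100 = 83.32 %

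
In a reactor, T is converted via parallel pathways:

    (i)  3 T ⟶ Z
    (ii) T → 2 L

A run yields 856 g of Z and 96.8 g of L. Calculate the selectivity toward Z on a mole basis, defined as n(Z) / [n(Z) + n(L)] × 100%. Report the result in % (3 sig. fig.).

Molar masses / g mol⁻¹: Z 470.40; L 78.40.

59.6 %

n(Z) = 856 / 470.40 = 1.820 mol
n(L) = 96.8 / 78.40 = 1.235 mol
selectivity = 1.820/(1.820+1.235) × 100 = 59.57 %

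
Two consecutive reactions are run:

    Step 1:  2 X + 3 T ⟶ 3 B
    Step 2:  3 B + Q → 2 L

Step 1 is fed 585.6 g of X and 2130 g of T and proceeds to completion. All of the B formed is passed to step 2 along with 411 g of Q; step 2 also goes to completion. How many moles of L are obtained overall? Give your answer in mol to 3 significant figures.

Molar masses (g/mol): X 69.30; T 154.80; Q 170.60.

Step 1:
n(X) = 585.6 / 69.30 = 8.450 mol
n(T) = 2130 / 154.80 = 13.76 mol
n/ν for X = 8.450/2 = 4.225
n/ν for T = 13.76/3 = 4.587
Smallest n/ν is X → limiting reagent.
n(B) produced = (3/2) × 8.450 = 12.68 mol
Step 2:
n(B) available = 12.68 mol
n(Q) = 411.0 / 170.60 = 2.409 mol
n/ν for B = 12.68/3 = 4.227
n/ν for Q = 2.409/1 = 2.409
Smallest n/ν is Q → limiting reagent.
n(L) = (2/1) × 2.409 = 4.818 mol

4.82 mol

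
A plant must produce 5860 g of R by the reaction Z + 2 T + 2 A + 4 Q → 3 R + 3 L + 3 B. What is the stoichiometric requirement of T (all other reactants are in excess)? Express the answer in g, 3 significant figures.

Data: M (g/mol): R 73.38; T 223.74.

11900 g

n(R) = 5860 / 73.38 = 79.86 mol
n(T) = (2/3) × 79.86 = 53.24 mol
mass = 53.24 × 223.74 = 11910 g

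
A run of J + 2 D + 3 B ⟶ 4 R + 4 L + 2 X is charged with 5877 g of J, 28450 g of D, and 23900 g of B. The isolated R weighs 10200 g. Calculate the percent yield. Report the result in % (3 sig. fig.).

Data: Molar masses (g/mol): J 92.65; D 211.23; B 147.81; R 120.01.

n(J) = 5877 / 92.65 = 63.43 mol
n(D) = 28450 / 211.23 = 134.7 mol
n(B) = 23900 / 147.81 = 161.7 mol
n/ν → J: 63.43, D: 67.35, B: 53.90; B is limiting.
theoretical n(R) = (4/3) × 161.7 = 215.6 mol → 25870 g
% yield = 10200 / 25870 × 100 = 39.43 %

39.4 %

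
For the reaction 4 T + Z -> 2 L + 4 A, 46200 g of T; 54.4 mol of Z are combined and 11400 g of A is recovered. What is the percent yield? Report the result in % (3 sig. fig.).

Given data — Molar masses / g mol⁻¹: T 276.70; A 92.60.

n(T) = 46200 / 276.70 = 167.0 mol
n(Z) = 54.40 mol
n/ν → T: 41.75, Z: 54.40; T is limiting.
theoretical n(A) = (4/4) × 167.0 = 167.0 mol → 15460 g
% yield = 11400 / 15460 × 100 = 73.74 %

73.7 %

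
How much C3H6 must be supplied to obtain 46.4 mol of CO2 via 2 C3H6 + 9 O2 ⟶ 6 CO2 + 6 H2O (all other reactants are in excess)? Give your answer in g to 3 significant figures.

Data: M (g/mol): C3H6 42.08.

n(CO2) = 46.40 mol
n(C3H6) = (2/6) × 46.40 = 15.47 mol
mass = 15.47 × 42.08 = 651.0 g

651 g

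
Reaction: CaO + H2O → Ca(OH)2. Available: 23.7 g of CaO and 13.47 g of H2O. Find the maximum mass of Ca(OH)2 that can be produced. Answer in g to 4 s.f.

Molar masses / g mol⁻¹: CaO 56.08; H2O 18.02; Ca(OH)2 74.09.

n(CaO) = 23.70 / 56.08 = 0.4226 mol
n(H2O) = 13.47 / 18.02 = 0.7475 mol
n/ν for CaO = 0.4226/1 = 0.4226
n/ν for H2O = 0.7475/1 = 0.7475
Smallest n/ν is CaO → limiting reagent.
n(Ca(OH)2) = (1/1) × 0.4226 = 0.4226 mol
mass = 0.4226 × 74.09 = 31.31 g

31.31 g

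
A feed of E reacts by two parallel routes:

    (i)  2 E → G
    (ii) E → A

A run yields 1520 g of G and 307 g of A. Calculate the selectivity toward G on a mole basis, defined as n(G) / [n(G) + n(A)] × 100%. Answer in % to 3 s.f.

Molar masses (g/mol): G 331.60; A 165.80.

n(G) = 1520 / 331.60 = 4.584 mol
n(A) = 307 / 165.80 = 1.852 mol
selectivity = 4.584/(4.584+1.852) × 100 = 71.22 %

71.2 %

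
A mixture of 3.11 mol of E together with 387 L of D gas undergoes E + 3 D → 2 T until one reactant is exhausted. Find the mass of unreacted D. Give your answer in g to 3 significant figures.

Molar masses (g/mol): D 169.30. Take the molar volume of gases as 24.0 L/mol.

1150 g

n(E) = 3.110 mol
n(D) = 387.0 / 24.0 = 16.13 mol
n/ν → E: 3.110, D: 5.377; E is limiting.
D consumed = (3/1) × 3.110 = 9.330 mol
D remaining = 16.13 − 9.330 = 6.800 mol
mass = 6.800 × 169.30 = 1151 g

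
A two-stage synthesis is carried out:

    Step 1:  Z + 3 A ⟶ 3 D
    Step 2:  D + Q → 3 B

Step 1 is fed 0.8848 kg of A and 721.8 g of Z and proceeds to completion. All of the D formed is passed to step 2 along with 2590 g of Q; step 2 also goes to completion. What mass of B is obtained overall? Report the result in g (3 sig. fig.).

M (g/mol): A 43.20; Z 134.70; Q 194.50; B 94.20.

3760 g

Step 1:
n(A) = 0.8848×1000 / 43.20 = 20.48 mol
n(Z) = 721.8 / 134.70 = 5.359 mol
n/ν for A = 20.48/3 = 6.827
n/ν for Z = 5.359/1 = 5.359
Smallest n/ν is Z → limiting reagent.
n(D) produced = (3/1) × 5.359 = 16.08 mol
Step 2:
n(D) available = 16.08 mol
n(Q) = 2590 / 194.50 = 13.32 mol
n/ν for D = 16.08/1 = 16.08
n/ν for Q = 13.32/1 = 13.32
Smallest n/ν is Q → limiting reagent.
n(B) = (3/1) × 13.32 = 39.96 mol
mass = 39.96 × 94.20 = 3764 g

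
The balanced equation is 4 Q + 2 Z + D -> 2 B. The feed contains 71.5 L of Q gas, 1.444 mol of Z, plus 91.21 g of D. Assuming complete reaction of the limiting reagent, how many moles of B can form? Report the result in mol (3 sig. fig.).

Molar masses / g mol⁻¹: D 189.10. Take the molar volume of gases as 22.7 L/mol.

n(Q) = 71.50 / 22.7 = 3.150 mol
n(Z) = 1.444 mol
n(D) = 91.21 / 189.10 = 0.4823 mol
n/ν for Q = 3.150/4 = 0.7875
n/ν for Z = 1.444/2 = 0.7220
n/ν for D = 0.4823/1 = 0.4823
Smallest n/ν is D → limiting reagent.
n(B) = (2/1) × 0.4823 = 0.9646 mol

0.965 mol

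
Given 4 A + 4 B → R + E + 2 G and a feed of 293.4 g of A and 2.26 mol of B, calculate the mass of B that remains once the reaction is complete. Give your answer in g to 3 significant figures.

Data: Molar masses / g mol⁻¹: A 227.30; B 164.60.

n(A) = 293.4 / 227.30 = 1.291 mol
n(B) = 2.260 mol
n/ν → A: 0.3228, B: 0.5650; A is limiting.
B consumed = (4/4) × 1.291 = 1.291 mol
B remaining = 2.260 − 1.291 = 0.9690 mol
mass = 0.9690 × 164.60 = 159.5 g

160 g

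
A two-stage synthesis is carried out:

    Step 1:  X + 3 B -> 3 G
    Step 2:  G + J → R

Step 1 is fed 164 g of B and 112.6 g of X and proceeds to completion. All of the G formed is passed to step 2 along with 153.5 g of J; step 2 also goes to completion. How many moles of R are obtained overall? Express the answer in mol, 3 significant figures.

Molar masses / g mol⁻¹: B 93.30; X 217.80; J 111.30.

1.38 mol

Step 1:
n(B) = 164.0 / 93.30 = 1.758 mol
n(X) = 112.6 / 217.80 = 0.5170 mol
n/ν for B = 1.758/3 = 0.5860
n/ν for X = 0.5170/1 = 0.5170
Smallest n/ν is X → limiting reagent.
n(G) produced = (3/1) × 0.5170 = 1.551 mol
Step 2:
n(G) available = 1.551 mol
n(J) = 153.5 / 111.30 = 1.379 mol
n/ν for G = 1.551/1 = 1.551
n/ν for J = 1.379/1 = 1.379
Smallest n/ν is J → limiting reagent.
n(R) = (1/1) × 1.379 = 1.379 mol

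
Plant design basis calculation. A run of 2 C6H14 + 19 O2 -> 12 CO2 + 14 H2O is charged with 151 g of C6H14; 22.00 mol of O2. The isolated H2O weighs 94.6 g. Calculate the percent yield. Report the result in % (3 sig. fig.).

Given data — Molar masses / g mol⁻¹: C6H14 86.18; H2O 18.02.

n(C6H14) = 151.0 / 86.18 = 1.752 mol
n(O2) = 22.00 mol
n/ν for C6H14 = 1.752/2 = 0.8760
n/ν for O2 = 22.00/19 = 1.158
Smallest n/ν is C6H14 → limiting reagent.
theoretical n(H2O) = (14/2) × 1.752 = 12.26 mol → 220.9 g
% yield = 94.6 / 220.9 × 100 = 42.82 %

42.8 %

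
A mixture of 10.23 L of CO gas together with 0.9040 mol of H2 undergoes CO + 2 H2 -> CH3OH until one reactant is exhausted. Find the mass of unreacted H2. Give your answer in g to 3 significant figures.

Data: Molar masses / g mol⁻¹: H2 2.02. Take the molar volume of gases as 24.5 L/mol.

n(CO) = 10.23 / 24.5 = 0.4176 mol
n(H2) = 0.9040 mol
n/ν for CO = 0.4176/1 = 0.4176
n/ν for H2 = 0.9040/2 = 0.4520
Smallest n/ν is CO → limiting reagent.
H2 consumed = (2/1) × 0.4176 = 0.8352 mol
H2 remaining = 0.9040 − 0.8352 = 0.06880 mol
mass = 0.06880 × 2.02 = 0.1390 g

0.139 g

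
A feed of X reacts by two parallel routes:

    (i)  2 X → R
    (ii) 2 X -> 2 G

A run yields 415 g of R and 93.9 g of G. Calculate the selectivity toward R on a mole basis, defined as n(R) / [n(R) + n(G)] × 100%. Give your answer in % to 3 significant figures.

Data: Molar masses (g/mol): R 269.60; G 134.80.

n(R) = 415 / 269.60 = 1.539 mol
n(G) = 93.9 / 134.80 = 0.6966 mol
selectivity = 1.539/(1.539+0.6966) × 100 = 68.84 %

68.8 %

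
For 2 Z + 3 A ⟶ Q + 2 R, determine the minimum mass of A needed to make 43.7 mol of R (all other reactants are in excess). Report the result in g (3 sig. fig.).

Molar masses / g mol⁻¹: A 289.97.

n(R) = 43.70 mol
n(A) = (3/2) × 43.70 = 65.55 mol
mass = 65.55 × 289.97 = 19010 g

19000 g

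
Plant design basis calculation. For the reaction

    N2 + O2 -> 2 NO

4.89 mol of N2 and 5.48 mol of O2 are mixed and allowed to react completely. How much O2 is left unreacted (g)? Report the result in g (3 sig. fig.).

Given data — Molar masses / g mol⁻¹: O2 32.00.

n(N2) = 4.890 mol
n(O2) = 5.480 mol
n/ν → N2: 4.890, O2: 5.480; N2 is limiting.
O2 consumed = (1/1) × 4.890 = 4.890 mol
O2 remaining = 5.480 − 4.890 = 0.5900 mol
mass = 0.5900 × 32.00 = 18.88 g

18.9 g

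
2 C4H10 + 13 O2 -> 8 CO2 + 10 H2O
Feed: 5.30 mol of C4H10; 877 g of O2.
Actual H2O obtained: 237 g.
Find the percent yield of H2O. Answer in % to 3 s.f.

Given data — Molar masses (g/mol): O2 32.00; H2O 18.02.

62.4 %

n(C4H10) = 5.300 mol
n(O2) = 877.0 / 32.00 = 27.41 mol
n/ν → C4H10: 2.650, O2: 2.108; O2 is limiting.
theoretical n(H2O) = (10/13) × 27.41 = 21.08 mol → 379.9 g
% yield = 237 / 379.9 × 100 = 62.38 %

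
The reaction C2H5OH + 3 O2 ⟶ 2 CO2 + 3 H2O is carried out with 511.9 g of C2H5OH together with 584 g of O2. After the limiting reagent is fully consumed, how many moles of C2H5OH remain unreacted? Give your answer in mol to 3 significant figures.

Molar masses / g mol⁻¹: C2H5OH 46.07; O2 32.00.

n(C2H5OH) = 511.9 / 46.07 = 11.11 mol
n(O2) = 584.0 / 32.00 = 18.25 mol
n/ν → C2H5OH: 11.11, O2: 6.083; O2 is limiting.
C2H5OH consumed = (1/3) × 18.25 = 6.083 mol
C2H5OH remaining = 11.11 − 6.083 = 5.027 mol

5.03 mol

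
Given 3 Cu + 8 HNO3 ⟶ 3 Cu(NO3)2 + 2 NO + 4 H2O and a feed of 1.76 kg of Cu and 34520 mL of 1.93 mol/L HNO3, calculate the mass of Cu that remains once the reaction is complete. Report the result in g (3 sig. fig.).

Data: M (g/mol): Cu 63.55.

172 g

n(Cu) = 1.760×1000 / 63.55 = 27.69 mol
n(HNO3) = 1.93 × 34520/1000 = 66.62 mol
n/ν for Cu = 27.69/3 = 9.230
n/ν for HNO3 = 66.62/8 = 8.328
Smallest n/ν is HNO3 → limiting reagent.
Cu consumed = (3/8) × 66.62 = 24.98 mol
Cu remaining = 27.69 − 24.98 = 2.710 mol
mass = 2.710 × 63.55 = 172.2 g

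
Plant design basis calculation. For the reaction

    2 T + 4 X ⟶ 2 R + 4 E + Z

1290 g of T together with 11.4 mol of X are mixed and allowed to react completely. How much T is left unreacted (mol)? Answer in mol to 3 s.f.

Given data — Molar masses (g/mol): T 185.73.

1.25 mol

n(T) = 1290 / 185.73 = 6.946 mol
n(X) = 11.40 mol
n/ν for T = 6.946/2 = 3.473
n/ν for X = 11.40/4 = 2.850
Smallest n/ν is X → limiting reagent.
T consumed = (2/4) × 11.40 = 5.700 mol
T remaining = 6.946 − 5.700 = 1.246 mol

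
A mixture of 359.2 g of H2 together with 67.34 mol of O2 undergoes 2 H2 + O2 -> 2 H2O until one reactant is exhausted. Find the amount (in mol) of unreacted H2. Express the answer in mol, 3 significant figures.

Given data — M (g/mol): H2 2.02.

n(H2) = 359.2 / 2.02 = 177.8 mol
n(O2) = 67.34 mol
n/ν for H2 = 177.8/2 = 88.90
n/ν for O2 = 67.34/1 = 67.34
Smallest n/ν is O2 → limiting reagent.
H2 consumed = (2/1) × 67.34 = 134.7 mol
H2 remaining = 177.8 − 134.7 = 43.10 mol

43.1 mol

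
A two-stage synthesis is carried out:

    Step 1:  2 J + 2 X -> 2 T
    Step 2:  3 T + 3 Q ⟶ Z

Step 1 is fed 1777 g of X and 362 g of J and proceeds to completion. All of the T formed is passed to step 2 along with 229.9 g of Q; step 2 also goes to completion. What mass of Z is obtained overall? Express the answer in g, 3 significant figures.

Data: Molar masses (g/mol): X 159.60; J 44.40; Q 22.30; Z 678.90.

1850 g

Step 1:
n(X) = 1777 / 159.60 = 11.13 mol
n(J) = 362.0 / 44.40 = 8.153 mol
n/ν for X = 11.13/2 = 5.565
n/ν for J = 8.153/2 = 4.077
Smallest n/ν is J → limiting reagent.
n(T) produced = (2/2) × 8.153 = 8.153 mol
Step 2:
n(T) available = 8.153 mol
n(Q) = 229.9 / 22.30 = 10.31 mol
n/ν for T = 8.153/3 = 2.718
n/ν for Q = 10.31/3 = 3.437
Smallest n/ν is T → limiting reagent.
n(Z) = (1/3) × 8.153 = 2.718 mol
mass = 2.718 × 678.90 = 1845 g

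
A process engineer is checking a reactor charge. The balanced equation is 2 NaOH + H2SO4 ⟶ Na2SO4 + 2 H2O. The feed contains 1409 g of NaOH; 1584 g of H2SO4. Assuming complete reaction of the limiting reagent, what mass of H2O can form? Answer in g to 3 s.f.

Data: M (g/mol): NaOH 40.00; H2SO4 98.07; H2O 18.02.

n(NaOH) = 1409 / 40.00 = 35.23 mol
n(H2SO4) = 1584 / 98.07 = 16.15 mol
n/ν → NaOH: 17.62, H2SO4: 16.15; H2SO4 is limiting.
n(H2O) = (2/1) × 16.15 = 32.30 mol
mass = 32.30 × 18.02 = 582.0 g

582 g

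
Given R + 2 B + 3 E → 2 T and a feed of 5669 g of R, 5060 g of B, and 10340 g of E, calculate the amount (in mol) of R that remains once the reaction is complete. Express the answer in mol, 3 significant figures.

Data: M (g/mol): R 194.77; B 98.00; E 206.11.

12.4 mol

n(R) = 5669 / 194.77 = 29.11 mol
n(B) = 5060 / 98.00 = 51.63 mol
n(E) = 10340 / 206.11 = 50.17 mol
n/ν for R = 29.11/1 = 29.11
n/ν for B = 51.63/2 = 25.82
n/ν for E = 50.17/3 = 16.72
Smallest n/ν is E → limiting reagent.
R consumed = (1/3) × 50.17 = 16.72 mol
R remaining = 29.11 − 16.72 = 12.39 mol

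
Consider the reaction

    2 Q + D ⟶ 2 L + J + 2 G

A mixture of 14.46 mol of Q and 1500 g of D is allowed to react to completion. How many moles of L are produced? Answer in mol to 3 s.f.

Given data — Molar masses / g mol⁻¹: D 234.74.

n(Q) = 14.46 mol
n(D) = 1500 / 234.74 = 6.390 mol
n/ν for Q = 14.46/2 = 7.230
n/ν for D = 6.390/1 = 6.390
Smallest n/ν is D → limiting reagent.
n(L) = (2/1) × 6.390 = 12.78 mol

12.8 mol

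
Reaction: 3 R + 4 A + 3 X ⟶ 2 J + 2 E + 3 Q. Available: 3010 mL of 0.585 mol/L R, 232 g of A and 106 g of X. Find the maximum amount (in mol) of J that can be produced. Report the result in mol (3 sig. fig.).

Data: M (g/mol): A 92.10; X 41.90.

1.17 mol

n(R) = 0.585 × 3010/1000 = 1.761 mol
n(A) = 232.0 / 92.10 = 2.519 mol
n(X) = 106.0 / 41.90 = 2.530 mol
n/ν for R = 1.761/3 = 0.5870
n/ν for A = 2.519/4 = 0.6298
n/ν for X = 2.530/3 = 0.8433
Smallest n/ν is R → limiting reagent.
n(J) = (2/3) × 1.761 = 1.174 mol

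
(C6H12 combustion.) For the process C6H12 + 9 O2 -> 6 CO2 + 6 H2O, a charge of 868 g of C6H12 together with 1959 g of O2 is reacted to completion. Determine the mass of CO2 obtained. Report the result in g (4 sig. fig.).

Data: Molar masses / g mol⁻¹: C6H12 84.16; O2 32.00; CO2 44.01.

n(C6H12) = 868.0 / 84.16 = 10.31 mol
n(O2) = 1959 / 32.00 = 61.22 mol
n/ν for C6H12 = 10.31/1 = 10.31
n/ν for O2 = 61.22/9 = 6.802
Smallest n/ν is O2 → limiting reagent.
n(CO2) = (6/9) × 61.22 = 40.81 mol
mass = 40.81 × 44.01 = 1796 g

1796 g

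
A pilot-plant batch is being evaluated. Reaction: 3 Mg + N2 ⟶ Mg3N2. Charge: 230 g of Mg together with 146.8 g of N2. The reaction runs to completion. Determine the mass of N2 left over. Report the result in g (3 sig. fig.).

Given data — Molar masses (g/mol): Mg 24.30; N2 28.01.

58.4 g

n(Mg) = 230.0 / 24.30 = 9.465 mol
n(N2) = 146.8 / 28.01 = 5.241 mol
n/ν for Mg = 9.465/3 = 3.155
n/ν for N2 = 5.241/1 = 5.241
Smallest n/ν is Mg → limiting reagent.
N2 consumed = (1/3) × 9.465 = 3.155 mol
N2 remaining = 5.241 − 3.155 = 2.086 mol
mass = 2.086 × 28.01 = 58.43 g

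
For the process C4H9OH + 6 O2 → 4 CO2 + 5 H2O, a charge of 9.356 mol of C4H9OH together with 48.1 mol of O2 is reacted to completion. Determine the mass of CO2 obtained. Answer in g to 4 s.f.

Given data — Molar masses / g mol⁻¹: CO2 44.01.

1411 g

n(C4H9OH) = 9.356 mol
n(O2) = 48.10 mol
n/ν for C4H9OH = 9.356/1 = 9.356
n/ν for O2 = 48.10/6 = 8.017
Smallest n/ν is O2 → limiting reagent.
n(CO2) = (4/6) × 48.10 = 32.07 mol
mass = 32.07 × 44.01 = 1411 g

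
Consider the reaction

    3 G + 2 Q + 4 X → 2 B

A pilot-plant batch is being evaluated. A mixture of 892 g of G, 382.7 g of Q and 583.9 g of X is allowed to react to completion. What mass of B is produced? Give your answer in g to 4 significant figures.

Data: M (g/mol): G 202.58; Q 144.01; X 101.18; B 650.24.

n(G) = 892.0 / 202.58 = 4.403 mol
n(Q) = 382.7 / 144.01 = 2.657 mol
n(X) = 583.9 / 101.18 = 5.771 mol
n/ν for G = 4.403/3 = 1.468
n/ν for Q = 2.657/2 = 1.329
n/ν for X = 5.771/4 = 1.443
Smallest n/ν is Q → limiting reagent.
n(B) = (2/2) × 2.657 = 2.657 mol
mass = 2.657 × 650.24 = 1728 g

1728 g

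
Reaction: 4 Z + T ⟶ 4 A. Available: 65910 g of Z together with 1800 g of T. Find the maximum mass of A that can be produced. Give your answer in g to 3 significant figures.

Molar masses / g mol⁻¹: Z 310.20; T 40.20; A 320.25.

n(Z) = 65910 / 310.20 = 212.5 mol
n(T) = 1800 / 40.20 = 44.78 mol
n/ν for Z = 212.5/4 = 53.13
n/ν for T = 44.78/1 = 44.78
Smallest n/ν is T → limiting reagent.
n(A) = (4/1) × 44.78 = 179.1 mol
mass = 179.1 × 320.25 = 57360 g

57400 g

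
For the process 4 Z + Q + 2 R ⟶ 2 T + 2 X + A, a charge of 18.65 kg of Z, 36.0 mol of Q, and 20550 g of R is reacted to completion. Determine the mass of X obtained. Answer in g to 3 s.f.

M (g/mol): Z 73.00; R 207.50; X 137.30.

n(Z) = 18.65×1000 / 73.00 = 255.5 mol
n(Q) = 36.00 mol
n(R) = 20550 / 207.50 = 99.04 mol
n/ν → Z: 63.88, Q: 36.00, R: 49.52; Q is limiting.
n(X) = (2/1) × 36.00 = 72.00 mol
mass = 72.00 × 137.30 = 9886 g

9890 g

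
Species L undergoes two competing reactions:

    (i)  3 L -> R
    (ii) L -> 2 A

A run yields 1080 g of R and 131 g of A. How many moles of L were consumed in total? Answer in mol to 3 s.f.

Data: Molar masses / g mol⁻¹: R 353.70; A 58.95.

10.3 mol

n(R) = 1080 / 353.70 = 3.053 mol
n(A) = 131 / 58.95 = 2.222 mol
n(L) via (i) = (3/1)×3.053 = 9.159 mol
n(L) via (ii) = (1/2)×2.222 = 1.111 mol
total n(L) = 9.159 + 1.111 = 10.27 mol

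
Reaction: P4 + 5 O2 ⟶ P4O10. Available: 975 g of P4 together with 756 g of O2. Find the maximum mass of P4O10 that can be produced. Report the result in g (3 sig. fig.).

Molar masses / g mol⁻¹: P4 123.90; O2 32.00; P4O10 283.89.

n(P4) = 975.0 / 123.90 = 7.869 mol
n(O2) = 756.0 / 32.00 = 23.63 mol
n/ν → P4: 7.869, O2: 4.726; O2 is limiting.
n(P4O10) = (1/5) × 23.63 = 4.726 mol
mass = 4.726 × 283.89 = 1342 g

1340 g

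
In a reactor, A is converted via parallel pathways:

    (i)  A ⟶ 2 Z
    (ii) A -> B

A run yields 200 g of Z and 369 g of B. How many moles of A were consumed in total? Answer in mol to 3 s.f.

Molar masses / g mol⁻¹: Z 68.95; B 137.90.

n(Z) = 200 / 68.95 = 2.901 mol
n(B) = 369 / 137.90 = 2.676 mol
n(A) via (i) = (1/2)×2.901 = 1.451 mol
n(A) via (ii) = (1/1)×2.676 = 2.676 mol
total n(A) = 1.451 + 2.676 = 4.127 mol

4.13 mol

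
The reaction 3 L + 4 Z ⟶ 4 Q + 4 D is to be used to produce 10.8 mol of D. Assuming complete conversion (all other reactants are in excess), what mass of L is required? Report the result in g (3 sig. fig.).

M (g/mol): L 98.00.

n(D) = 10.80 mol
n(L) = (3/4) × 10.80 = 8.100 mol
mass = 8.100 × 98.00 = 793.8 g

794 g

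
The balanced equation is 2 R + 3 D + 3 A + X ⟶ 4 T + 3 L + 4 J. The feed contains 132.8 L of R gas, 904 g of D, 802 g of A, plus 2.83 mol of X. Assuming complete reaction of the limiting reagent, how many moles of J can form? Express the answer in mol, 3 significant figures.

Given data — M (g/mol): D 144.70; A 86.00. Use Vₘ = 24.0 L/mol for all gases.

8.33 mol

n(R) = 132.8 / 24.0 = 5.533 mol
n(D) = 904.0 / 144.70 = 6.247 mol
n(A) = 802.0 / 86.00 = 9.326 mol
n(X) = 2.830 mol
n/ν → R: 2.767, D: 2.082, A: 3.109, X: 2.830; D is limiting.
n(J) = (4/3) × 6.247 = 8.329 mol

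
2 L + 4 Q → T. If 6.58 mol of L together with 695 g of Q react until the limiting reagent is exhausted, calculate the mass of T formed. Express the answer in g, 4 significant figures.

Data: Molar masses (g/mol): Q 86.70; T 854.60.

n(L) = 6.580 mol
n(Q) = 695.0 / 86.70 = 8.016 mol
n/ν for L = 6.580/2 = 3.290
n/ν for Q = 8.016/4 = 2.004
Smallest n/ν is Q → limiting reagent.
n(T) = (1/4) × 8.016 = 2.004 mol
mass = 2.004 × 854.60 = 1713 g

1713 g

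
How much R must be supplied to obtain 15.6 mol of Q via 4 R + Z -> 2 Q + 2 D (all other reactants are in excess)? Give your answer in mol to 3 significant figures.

n(Q) = 15.60 mol
n(R) = (4/2) × 15.60 = 31.20 mol

31.2 mol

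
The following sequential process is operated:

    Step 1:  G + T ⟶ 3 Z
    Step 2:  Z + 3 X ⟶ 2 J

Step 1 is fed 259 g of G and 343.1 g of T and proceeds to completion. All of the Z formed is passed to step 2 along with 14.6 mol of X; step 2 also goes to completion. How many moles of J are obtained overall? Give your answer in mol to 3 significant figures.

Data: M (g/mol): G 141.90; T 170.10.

Step 1:
n(G) = 259.0 / 141.90 = 1.825 mol
n(T) = 343.1 / 170.10 = 2.017 mol
n/ν for G = 1.825/1 = 1.825
n/ν for T = 2.017/1 = 2.017
Smallest n/ν is G → limiting reagent.
n(Z) produced = (3/1) × 1.825 = 5.475 mol
Step 2:
n(Z) available = 5.475 mol
n(X) = 14.60 mol
n/ν for Z = 5.475/1 = 5.475
n/ν for X = 14.60/3 = 4.867
Smallest n/ν is X → limiting reagent.
n(J) = (2/3) × 14.60 = 9.733 mol

9.73 mol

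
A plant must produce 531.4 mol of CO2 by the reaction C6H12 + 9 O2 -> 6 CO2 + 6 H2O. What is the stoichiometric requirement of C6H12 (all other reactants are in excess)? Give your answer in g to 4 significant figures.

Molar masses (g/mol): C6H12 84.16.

7454 g

n(CO2) = 531.4 mol
n(C6H12) = (1/6) × 531.4 = 88.57 mol
mass = 88.57 × 84.16 = 7454 g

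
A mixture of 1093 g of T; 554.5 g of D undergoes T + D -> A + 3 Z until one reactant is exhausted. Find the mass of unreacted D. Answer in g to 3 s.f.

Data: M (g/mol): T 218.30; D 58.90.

260 g

n(T) = 1093 / 218.30 = 5.007 mol
n(D) = 554.5 / 58.90 = 9.414 mol
n/ν → T: 5.007, D: 9.414; T is limiting.
D consumed = (1/1) × 5.007 = 5.007 mol
D remaining = 9.414 − 5.007 = 4.407 mol
mass = 4.407 × 58.90 = 259.6 g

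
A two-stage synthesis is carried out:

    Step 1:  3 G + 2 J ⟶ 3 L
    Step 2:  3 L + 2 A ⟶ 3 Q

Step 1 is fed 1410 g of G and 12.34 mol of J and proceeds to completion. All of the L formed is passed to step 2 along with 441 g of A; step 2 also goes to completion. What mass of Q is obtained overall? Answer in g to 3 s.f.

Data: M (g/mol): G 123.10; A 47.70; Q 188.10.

Step 1:
n(G) = 1410 / 123.10 = 11.45 mol
n(J) = 12.34 mol
n/ν for G = 11.45/3 = 3.817
n/ν for J = 12.34/2 = 6.170
Smallest n/ν is G → limiting reagent.
n(L) produced = (3/3) × 11.45 = 11.45 mol
Step 2:
n(L) available = 11.45 mol
n(A) = 441.0 / 47.70 = 9.245 mol
n/ν for L = 11.45/3 = 3.817
n/ν for A = 9.245/2 = 4.623
Smallest n/ν is L → limiting reagent.
n(Q) = (3/3) × 11.45 = 11.45 mol
mass = 11.45 × 188.10 = 2154 g

2150 g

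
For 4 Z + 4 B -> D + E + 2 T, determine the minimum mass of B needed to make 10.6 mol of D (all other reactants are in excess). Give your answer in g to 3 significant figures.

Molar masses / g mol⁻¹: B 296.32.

12600 g

n(D) = 10.60 mol
n(B) = (4/1) × 10.60 = 42.40 mol
mass = 42.40 × 296.32 = 12560 g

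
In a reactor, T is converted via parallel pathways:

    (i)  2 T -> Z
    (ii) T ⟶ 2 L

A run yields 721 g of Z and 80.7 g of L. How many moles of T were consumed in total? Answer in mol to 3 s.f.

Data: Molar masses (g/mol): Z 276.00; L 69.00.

n(Z) = 721 / 276.00 = 2.612 mol
n(L) = 80.7 / 69.00 = 1.170 mol
n(T) via (i) = (2/1)×2.612 = 5.224 mol
n(T) via (ii) = (1/2)×1.170 = 0.5850 mol
total n(T) = 5.224 + 0.5850 = 5.809 mol

5.81 mol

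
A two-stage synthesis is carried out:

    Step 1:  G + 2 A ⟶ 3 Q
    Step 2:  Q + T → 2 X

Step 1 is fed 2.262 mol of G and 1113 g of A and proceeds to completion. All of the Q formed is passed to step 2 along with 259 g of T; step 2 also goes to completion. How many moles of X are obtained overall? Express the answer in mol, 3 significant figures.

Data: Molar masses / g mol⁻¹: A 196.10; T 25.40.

Step 1:
n(G) = 2.262 mol
n(A) = 1113 / 196.10 = 5.676 mol
n/ν → G: 2.262, A: 2.838; G is limiting.
n(Q) produced = (3/1) × 2.262 = 6.786 mol
Step 2:
n(Q) available = 6.786 mol
n(T) = 259.0 / 25.40 = 10.20 mol
n/ν → Q: 6.786, T: 10.20; Q is limiting.
n(X) = (2/1) × 6.786 = 13.57 mol

13.6 mol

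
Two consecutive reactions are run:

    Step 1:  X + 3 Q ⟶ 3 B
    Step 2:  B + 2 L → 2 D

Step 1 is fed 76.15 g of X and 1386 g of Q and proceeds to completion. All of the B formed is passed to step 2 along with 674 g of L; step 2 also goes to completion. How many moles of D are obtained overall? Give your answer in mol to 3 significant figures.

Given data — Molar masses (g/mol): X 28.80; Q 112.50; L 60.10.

11.2 mol

Step 1:
n(X) = 76.15 / 28.80 = 2.644 mol
n(Q) = 1386 / 112.50 = 12.32 mol
n/ν for X = 2.644/1 = 2.644
n/ν for Q = 12.32/3 = 4.107
Smallest n/ν is X → limiting reagent.
n(B) produced = (3/1) × 2.644 = 7.932 mol
Step 2:
n(B) available = 7.932 mol
n(L) = 674.0 / 60.10 = 11.21 mol
n/ν for B = 7.932/1 = 7.932
n/ν for L = 11.21/2 = 5.605
Smallest n/ν is L → limiting reagent.
n(D) = (2/2) × 11.21 = 11.21 mol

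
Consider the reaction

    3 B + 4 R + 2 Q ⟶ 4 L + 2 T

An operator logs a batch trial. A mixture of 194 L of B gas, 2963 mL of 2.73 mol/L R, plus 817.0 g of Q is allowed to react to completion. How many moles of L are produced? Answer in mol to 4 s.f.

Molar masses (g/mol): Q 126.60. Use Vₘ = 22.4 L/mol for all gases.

8.089 mol

n(B) = 194.0 / 22.4 = 8.661 mol
n(R) = 2.73 × 2963/1000 = 8.089 mol
n(Q) = 817.0 / 126.60 = 6.453 mol
n/ν for B = 8.661/3 = 2.887
n/ν for R = 8.089/4 = 2.022
n/ν for Q = 6.453/2 = 3.227
Smallest n/ν is R → limiting reagent.
n(L) = (4/4) × 8.089 = 8.089 mol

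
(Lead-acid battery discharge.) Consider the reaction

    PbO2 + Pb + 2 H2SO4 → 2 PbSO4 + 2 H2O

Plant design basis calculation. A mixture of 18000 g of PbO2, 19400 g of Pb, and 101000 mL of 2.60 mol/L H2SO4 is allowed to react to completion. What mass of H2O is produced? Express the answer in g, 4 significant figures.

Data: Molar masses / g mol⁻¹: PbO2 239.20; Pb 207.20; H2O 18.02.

2712 g

n(PbO2) = 18000 / 239.20 = 75.25 mol
n(Pb) = 19400 / 207.20 = 93.63 mol
n(H2SO4) = 2.60 × 101000/1000 = 262.6 mol
n/ν for PbO2 = 75.25/1 = 75.25
n/ν for Pb = 93.63/1 = 93.63
n/ν for H2SO4 = 262.6/2 = 131.3
Smallest n/ν is PbO2 → limiting reagent.
n(H2O) = (2/1) × 75.25 = 150.5 mol
mass = 150.5 × 18.02 = 2712 g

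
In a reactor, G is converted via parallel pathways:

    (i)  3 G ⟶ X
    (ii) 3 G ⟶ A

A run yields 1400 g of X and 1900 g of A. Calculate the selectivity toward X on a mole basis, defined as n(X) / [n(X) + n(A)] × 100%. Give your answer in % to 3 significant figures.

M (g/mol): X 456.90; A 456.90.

42.4 %

n(X) = 1400 / 456.90 = 3.064 mol
n(A) = 1900 / 456.90 = 4.158 mol
selectivity = 3.064/(3.064+4.158) × 100 = 42.43 %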